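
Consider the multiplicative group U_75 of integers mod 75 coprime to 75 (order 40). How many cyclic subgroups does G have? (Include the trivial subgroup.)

12

Group the elements of G by the cyclic subgroup they generate; each cyclic subgroup of order d accounts for φ(d) elements.
Cyclic subgroups by order — order 1: 1; order 2: 3; order 4: 2; order 5: 1; order 10: 3; order 20: 2.
Total: 12.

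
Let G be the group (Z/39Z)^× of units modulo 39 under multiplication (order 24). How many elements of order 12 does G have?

8

The elements of order 12 are: 2, 7, 11, 19, 20, 28, 32, 37.
That's 8.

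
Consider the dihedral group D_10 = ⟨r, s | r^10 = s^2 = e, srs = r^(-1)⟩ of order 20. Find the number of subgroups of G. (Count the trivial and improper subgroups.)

|G| = 20, so by Lagrange every subgroup order divides 20. Divisors: 1, 2, 4, 5, 10, 20.
Subgroups by order — order 1: 1; order 2: 11; order 4: 5; order 5: 1; order 10: 3; order 20: 1.
Total: 1 + 11 + 5 + 1 + 3 + 1 = 22.

22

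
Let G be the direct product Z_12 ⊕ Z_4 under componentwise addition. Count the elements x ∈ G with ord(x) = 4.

12

An element (a,b) has order lcm(ord(a), ord(b)); count pairs with lcm equal to 4.
Enumerating gives 12 such elements.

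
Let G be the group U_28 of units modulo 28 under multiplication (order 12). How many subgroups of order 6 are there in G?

|G| = 12 and 6 | 12, so subgroups of order 6 are possible by Lagrange.
The subgroups of order 6 are: {1, 9, 11, 15, 23, 25}; {1, 5, 9, 13, 17, 25}; {1, 3, 9, 19, 25, 27}.
So G has 3 subgroups of order 6.

3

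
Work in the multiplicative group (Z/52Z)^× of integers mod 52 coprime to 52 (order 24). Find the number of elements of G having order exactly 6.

6

The elements of order 6 are: 3, 17, 23, 35, 43, 49.
That's 6.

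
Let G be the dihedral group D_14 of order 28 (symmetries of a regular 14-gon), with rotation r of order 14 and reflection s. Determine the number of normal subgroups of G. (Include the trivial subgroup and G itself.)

7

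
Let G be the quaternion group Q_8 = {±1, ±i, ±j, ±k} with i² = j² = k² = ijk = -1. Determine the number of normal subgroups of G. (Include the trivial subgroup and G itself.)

6

G has 6 subgroups. Checking conjugation-invariance by order — order 1: 1/1 normal; order 2: 1/1 normal; order 4: 3/3 normal; order 8: 1/1 normal.
Total normal subgroups: 6.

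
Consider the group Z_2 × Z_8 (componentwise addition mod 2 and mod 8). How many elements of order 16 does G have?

0

An element (a,b) has order lcm(ord(a), ord(b)); count pairs with lcm equal to 16.
Enumerating gives 0 such elements.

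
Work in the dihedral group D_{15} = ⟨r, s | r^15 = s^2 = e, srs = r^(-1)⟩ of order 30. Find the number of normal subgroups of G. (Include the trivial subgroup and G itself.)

5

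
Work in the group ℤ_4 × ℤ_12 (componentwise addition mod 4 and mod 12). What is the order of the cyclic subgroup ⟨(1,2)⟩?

12

The order of (1,2) in Z_4 × Z_12 is lcm(ord(1) in Z_4, ord(2) in Z_12).
ord(1) = 4 and ord(2) = 6, so |⟨(1,2)⟩| = lcm(4, 6) = 12.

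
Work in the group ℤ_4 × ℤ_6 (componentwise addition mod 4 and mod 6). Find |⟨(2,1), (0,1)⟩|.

12

|⟨(2,1)⟩| = 6 and |⟨(0,1)⟩| = 6, so |H| is a multiple of lcm(6, 6) = 6 and divides |G| = 24.
Closing under the operation: H = {(0,0), (0,1), (0,2), (0,3), (0,4), (0,5), (2,0), (2,1), (2,2), (2,3), (2,4), (2,5)}, so |H| = 12.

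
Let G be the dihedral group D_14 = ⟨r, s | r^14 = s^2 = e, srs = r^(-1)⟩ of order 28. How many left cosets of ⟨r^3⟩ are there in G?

2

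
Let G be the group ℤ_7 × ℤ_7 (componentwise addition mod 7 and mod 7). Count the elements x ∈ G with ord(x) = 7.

48

An element (a,b) has order lcm(ord(a), ord(b)); count pairs with lcm equal to 7.
Enumerating gives 48 such elements.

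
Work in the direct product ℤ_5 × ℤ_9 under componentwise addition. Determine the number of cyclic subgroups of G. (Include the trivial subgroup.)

Each element a generates a cyclic subgroup ⟨a⟩; distinct elements may generate the same one (a cyclic group of order d has φ(d) generators).
Cyclic subgroups by order — order 1: 1; order 3: 1; order 5: 1; order 9: 1; order 15: 1; order 45: 1.
Total: 6.

6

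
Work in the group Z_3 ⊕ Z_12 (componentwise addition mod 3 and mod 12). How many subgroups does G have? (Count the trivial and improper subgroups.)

18

|G| = 36, so by Lagrange every subgroup order divides 36. Divisors: 1, 2, 3, 4, 6, 9, 12, 18, 36.
Subgroups by order — order 1: 1; order 2: 1; order 3: 4; order 4: 1; order 6: 4; order 9: 1; order 12: 4; order 18: 1; order 36: 1.
Total: 1 + 1 + 4 + 1 + 4 + 1 + 4 + 1 + 1 = 18.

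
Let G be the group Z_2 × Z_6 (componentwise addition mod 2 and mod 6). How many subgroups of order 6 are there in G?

3

|G| = 12 and 6 | 12, so subgroups of order 6 are possible by Lagrange.
The subgroups of order 6 are: {(0,0), (0,1), (0,2), (0,3), (0,4), (0,5)}; {(0,0), (0,2), (0,4), (1,0), (1,2), (1,4)}; {(0,0), (0,2), (0,4), (1,1), (1,3), (1,5)}.
So G has 3 subgroups of order 6.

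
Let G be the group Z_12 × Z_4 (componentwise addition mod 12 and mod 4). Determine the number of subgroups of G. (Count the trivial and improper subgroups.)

30

|G| = 48, so by Lagrange every subgroup order divides 48. Divisors: 1, 2, 3, 4, 6, 8, 12, 16, 24, 48.
Subgroups by order — order 1: 1; order 2: 3; order 3: 1; order 4: 7; order 6: 3; order 8: 3; order 12: 7; order 16: 1; order 24: 3; order 48: 1.
Total: 1 + 3 + 1 + 7 + 3 + 3 + 7 + 1 + 3 + 1 = 30.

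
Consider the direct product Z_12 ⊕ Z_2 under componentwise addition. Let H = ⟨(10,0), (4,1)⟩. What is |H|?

12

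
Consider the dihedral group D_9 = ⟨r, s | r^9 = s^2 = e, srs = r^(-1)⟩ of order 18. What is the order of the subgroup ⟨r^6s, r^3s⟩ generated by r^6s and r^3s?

6

|⟨r^6s⟩| = 2 and |⟨r^3s⟩| = 2, so |H| is a multiple of lcm(2, 2) = 2 and divides |G| = 18.
Closing under the operation: H = {e, r^3, r^6, s, r^3s, r^6s}, so |H| = 6.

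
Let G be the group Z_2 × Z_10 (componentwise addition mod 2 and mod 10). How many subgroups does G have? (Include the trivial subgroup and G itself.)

10

|G| = 20, so by Lagrange every subgroup order divides 20. Divisors: 1, 2, 4, 5, 10, 20.
Subgroups by order — order 1: 1; order 2: 3; order 4: 1; order 5: 1; order 10: 3; order 20: 1.
Total: 1 + 3 + 1 + 1 + 3 + 1 = 10.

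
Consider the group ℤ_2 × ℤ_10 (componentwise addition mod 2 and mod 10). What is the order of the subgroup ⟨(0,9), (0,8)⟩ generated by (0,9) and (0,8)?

|⟨(0,9)⟩| = 10 and |⟨(0,8)⟩| = 5, so |H| is a multiple of lcm(10, 5) = 10 and divides |G| = 20.
Closing under the operation: H = {(0,0), (0,1), (0,2), (0,3), (0,4), (0,5), (0,6), (0,7), (0,8), (0,9)}, so |H| = 10.

10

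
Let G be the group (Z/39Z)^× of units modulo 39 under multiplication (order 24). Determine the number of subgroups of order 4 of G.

3

|G| = 24 and 4 | 24, so subgroups of order 4 are possible by Lagrange.
The subgroups of order 4 are: {1, 14, 25, 38}; {1, 25, 31, 34}; {1, 5, 8, 25}.
So G has 3 subgroups of order 4.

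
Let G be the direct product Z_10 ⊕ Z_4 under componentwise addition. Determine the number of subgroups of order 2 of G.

|G| = 40 and 2 | 40, so subgroups of order 2 are possible by Lagrange.
The subgroups of order 2 are: {(0,0), (0,2)}; {(0,0), (5,0)}; {(0,0), (5,2)}.
So G has 3 subgroups of order 2.

3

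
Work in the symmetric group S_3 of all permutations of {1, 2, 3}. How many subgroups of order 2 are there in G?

|G| = 6 and 2 | 6, so subgroups of order 2 are possible by Lagrange.
The subgroups of order 2 are: {e, (1 2)}; {e, (1 3)}; {e, (2 3)}.
So G has 3 subgroups of order 2.

3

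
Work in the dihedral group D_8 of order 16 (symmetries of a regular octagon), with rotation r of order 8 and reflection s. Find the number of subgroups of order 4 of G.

5

|G| = 16 and 4 | 16, so subgroups of order 4 are possible by Lagrange.
The subgroups of order 4 are: {e, r^2, r^4, r^6}; {e, r^4, r^2s, r^6s}; {e, r^4, r^3s, r^7s}; {e, r^4, s, r^4s}; … (5 in all).
So G has 5 subgroups of order 4.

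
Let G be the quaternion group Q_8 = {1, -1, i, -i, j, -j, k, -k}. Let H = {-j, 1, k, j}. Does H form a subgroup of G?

No

k ∈ H but its inverse -k ∉ H, so H is not a subgroup.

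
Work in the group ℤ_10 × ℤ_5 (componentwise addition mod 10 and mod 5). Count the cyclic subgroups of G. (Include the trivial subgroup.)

14

Each element a generates a cyclic subgroup ⟨a⟩; distinct elements may generate the same one (a cyclic group of order d has φ(d) generators).
Cyclic subgroups by order — order 1: 1; order 2: 1; order 5: 6; order 10: 6.
Total: 14.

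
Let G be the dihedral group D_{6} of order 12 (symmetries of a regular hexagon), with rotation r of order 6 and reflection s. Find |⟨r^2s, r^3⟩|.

|⟨r^2s⟩| = 2 and |⟨r^3⟩| = 2, so |H| is a multiple of lcm(2, 2) = 2 and divides |G| = 12.
Closing under the operation: H = {e, r^3, r^2s, r^5s}, so |H| = 4.

4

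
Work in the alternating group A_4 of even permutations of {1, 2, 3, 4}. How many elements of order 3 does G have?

8

The elements of order 3 are: (2 3 4), (2 4 3), (1 2 3), (1 2 4), (1 3 2), (1 3 4), (1 4 2), (1 4 3).
That's 8.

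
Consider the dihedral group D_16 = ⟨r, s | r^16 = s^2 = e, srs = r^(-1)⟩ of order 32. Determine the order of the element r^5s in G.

2

Computing powers of r^5s: the smallest k with (r^5s)^k = e is k = 2.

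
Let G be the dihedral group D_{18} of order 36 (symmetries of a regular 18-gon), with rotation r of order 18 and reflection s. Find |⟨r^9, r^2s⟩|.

|⟨r^9⟩| = 2 and |⟨r^2s⟩| = 2, so |H| is a multiple of lcm(2, 2) = 2 and divides |G| = 36.
Closing under the operation: H = {e, r^9, r^2s, r^11s}, so |H| = 4.

4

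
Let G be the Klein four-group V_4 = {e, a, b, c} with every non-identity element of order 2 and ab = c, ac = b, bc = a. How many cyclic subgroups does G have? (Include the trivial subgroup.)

A cyclic subgroup of order d is generated by each of its φ(d) elements of order d, so the cyclic subgroups of order d number (#elements of order d)/φ(d).
Cyclic subgroups by order — order 1: 1; order 2: 3.
Total: 4.

4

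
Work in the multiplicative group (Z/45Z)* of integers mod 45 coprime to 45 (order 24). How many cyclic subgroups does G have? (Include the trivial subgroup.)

12

A cyclic subgroup of order d is generated by each of its φ(d) elements of order d, so the cyclic subgroups of order d number (#elements of order d)/φ(d).
Cyclic subgroups by order — order 1: 1; order 2: 3; order 3: 1; order 4: 2; order 6: 3; order 12: 2.
Total: 12.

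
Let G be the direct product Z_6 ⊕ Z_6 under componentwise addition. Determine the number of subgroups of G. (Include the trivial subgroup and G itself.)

30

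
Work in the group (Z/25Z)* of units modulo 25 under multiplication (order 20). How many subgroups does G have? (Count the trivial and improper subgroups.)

6

|G| = 20, so by Lagrange every subgroup order divides 20. Divisors: 1, 2, 4, 5, 10, 20.
Subgroups by order — order 1: 1; order 2: 1; order 4: 1; order 5: 1; order 10: 1; order 20: 1.
Total: 1 + 1 + 1 + 1 + 1 + 1 = 6.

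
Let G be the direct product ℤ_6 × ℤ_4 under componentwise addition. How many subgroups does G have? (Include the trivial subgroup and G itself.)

16

|G| = 24, so by Lagrange every subgroup order divides 24. Divisors: 1, 2, 3, 4, 6, 8, 12, 24.
Subgroups by order — order 1: 1; order 2: 3; order 3: 1; order 4: 3; order 6: 3; order 8: 1; order 12: 3; order 24: 1.
Total: 1 + 3 + 1 + 3 + 3 + 1 + 3 + 1 = 16.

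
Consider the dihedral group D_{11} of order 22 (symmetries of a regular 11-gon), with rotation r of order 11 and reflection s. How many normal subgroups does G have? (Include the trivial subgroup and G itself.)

3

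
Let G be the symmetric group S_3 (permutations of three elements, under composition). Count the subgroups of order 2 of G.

3

|G| = 6 and 2 | 6, so subgroups of order 2 are possible by Lagrange.
The subgroups of order 2 are: {e, (1 2)}; {e, (1 3)}; {e, (2 3)}.
So G has 3 subgroups of order 2.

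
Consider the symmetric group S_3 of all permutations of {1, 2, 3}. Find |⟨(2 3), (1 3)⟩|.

6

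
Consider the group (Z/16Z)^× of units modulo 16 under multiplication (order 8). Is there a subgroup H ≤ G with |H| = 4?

Yes

4 | 8. A subgroup of order 4 is {1, 3, 9, 11}.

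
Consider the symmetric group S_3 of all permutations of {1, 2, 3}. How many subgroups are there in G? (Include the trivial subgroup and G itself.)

|G| = 6, so by Lagrange every subgroup order divides 6. Divisors: 1, 2, 3, 6.
Subgroups by order — order 1: 1; order 2: 3; order 3: 1; order 6: 1.
Total: 1 + 3 + 1 + 1 = 6.

6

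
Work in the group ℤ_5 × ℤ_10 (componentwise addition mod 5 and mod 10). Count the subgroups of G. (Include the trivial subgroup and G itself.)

|G| = 50, so by Lagrange every subgroup order divides 50. Divisors: 1, 2, 5, 10, 25, 50.
Subgroups by order — order 1: 1; order 2: 1; order 5: 6; order 10: 6; order 25: 1; order 50: 1.
Total: 1 + 1 + 6 + 6 + 1 + 1 = 16.

16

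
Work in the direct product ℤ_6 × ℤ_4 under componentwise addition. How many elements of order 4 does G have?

An element (a,b) has order lcm(ord(a), ord(b)); count pairs with lcm equal to 4.
Enumerating gives 4 such elements.

4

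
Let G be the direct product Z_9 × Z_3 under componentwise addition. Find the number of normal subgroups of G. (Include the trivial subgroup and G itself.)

G is abelian, so every subgroup is normal.
G has 10 subgroups in total, hence 10 normal subgroups.

10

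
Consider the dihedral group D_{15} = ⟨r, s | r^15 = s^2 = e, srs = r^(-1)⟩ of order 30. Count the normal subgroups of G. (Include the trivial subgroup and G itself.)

G has 28 subgroups. Checking conjugation-invariance by order — order 1: 1/1 normal; order 2: 0/15 normal; order 3: 1/1 normal; order 5: 1/1 normal; order 6: 0/5 normal; order 10: 0/3 normal; order 15: 1/1 normal; order 30: 1/1 normal.
Total normal subgroups: 5.

5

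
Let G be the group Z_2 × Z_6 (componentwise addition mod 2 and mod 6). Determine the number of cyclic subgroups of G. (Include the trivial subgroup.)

Group the elements of G by the cyclic subgroup they generate; each cyclic subgroup of order d accounts for φ(d) elements.
Cyclic subgroups by order — order 1: 1; order 2: 3; order 3: 1; order 6: 3.
Total: 8.

8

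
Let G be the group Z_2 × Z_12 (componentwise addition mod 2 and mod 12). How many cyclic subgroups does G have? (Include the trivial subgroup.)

12

Each element a generates a cyclic subgroup ⟨a⟩; distinct elements may generate the same one (a cyclic group of order d has φ(d) generators).
Cyclic subgroups by order — order 1: 1; order 2: 3; order 3: 1; order 4: 2; order 6: 3; order 12: 2.
Total: 12.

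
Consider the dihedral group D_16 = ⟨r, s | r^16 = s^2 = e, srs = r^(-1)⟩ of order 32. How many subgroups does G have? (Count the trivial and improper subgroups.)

36

|G| = 32, so by Lagrange every subgroup order divides 32. Divisors: 1, 2, 4, 8, 16, 32.
Subgroups by order — order 1: 1; order 2: 17; order 4: 9; order 8: 5; order 16: 3; order 32: 1.
Total: 1 + 17 + 9 + 5 + 3 + 1 = 36.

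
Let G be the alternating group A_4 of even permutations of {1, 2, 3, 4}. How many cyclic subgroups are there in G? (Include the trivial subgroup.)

A cyclic subgroup of order d is generated by each of its φ(d) elements of order d, so the cyclic subgroups of order d number (#elements of order d)/φ(d).
Cyclic subgroups by order — order 1: 1; order 2: 3; order 3: 4.
Total: 8.

8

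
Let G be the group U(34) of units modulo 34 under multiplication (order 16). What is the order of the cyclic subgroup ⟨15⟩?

8

Compute successive powers of 15 mod 34: 15, 21, 9, 33, 19, 13, 25, 1; 15^8 ≡ 1 (mod 34).
So |⟨15⟩| = 8.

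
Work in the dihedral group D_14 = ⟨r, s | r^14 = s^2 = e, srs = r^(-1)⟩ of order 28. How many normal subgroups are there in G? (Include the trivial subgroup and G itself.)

7

G has 28 subgroups. Checking conjugation-invariance by order — order 1: 1/1 normal; order 2: 1/15 normal; order 4: 0/7 normal; order 7: 1/1 normal; order 14: 3/3 normal; order 28: 1/1 normal.
Total normal subgroups: 7.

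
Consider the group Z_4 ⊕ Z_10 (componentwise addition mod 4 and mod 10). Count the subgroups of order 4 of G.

3

|G| = 40 and 4 | 40, so subgroups of order 4 are possible by Lagrange.
The subgroups of order 4 are: {(0,0), (0,5), (2,0), (2,5)}; {(0,0), (1,0), (2,0), (3,0)}; {(0,0), (1,5), (2,0), (3,5)}.
So G has 3 subgroups of order 4.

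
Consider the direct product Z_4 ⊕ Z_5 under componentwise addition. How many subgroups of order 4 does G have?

1

|G| = 20 and 4 | 20, so subgroups of order 4 are possible by Lagrange.
The subgroups of order 4 are: {(0,0), (1,0), (2,0), (3,0)}.
So G has 1 subgroup of order 4.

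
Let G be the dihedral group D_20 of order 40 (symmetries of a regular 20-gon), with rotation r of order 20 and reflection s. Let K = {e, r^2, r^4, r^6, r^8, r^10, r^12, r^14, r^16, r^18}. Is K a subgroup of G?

Yes

|K| = 10 divides |G| = 40, consistent with Lagrange.
K contains the identity, every element's inverse is in K, and K is closed under ·: it is a subgroup.
In fact K = ⟨r^18⟩.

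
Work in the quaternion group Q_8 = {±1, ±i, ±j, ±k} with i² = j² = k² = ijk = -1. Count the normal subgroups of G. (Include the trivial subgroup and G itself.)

G has 6 subgroups. Checking conjugation-invariance by order — order 1: 1/1 normal; order 2: 1/1 normal; order 4: 3/3 normal; order 8: 1/1 normal.
Total normal subgroups: 6.

6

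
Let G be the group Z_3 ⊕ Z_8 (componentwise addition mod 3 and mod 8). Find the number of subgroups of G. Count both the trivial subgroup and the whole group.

8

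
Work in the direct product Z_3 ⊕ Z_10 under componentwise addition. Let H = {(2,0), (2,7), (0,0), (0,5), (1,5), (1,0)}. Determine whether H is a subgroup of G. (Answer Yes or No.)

No

(1,5) ∈ H but its inverse (2,5) ∉ H, so H is not a subgroup.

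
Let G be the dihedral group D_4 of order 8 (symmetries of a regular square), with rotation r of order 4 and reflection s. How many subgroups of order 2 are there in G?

5

|G| = 8 and 2 | 8, so subgroups of order 2 are possible by Lagrange.
The subgroups of order 2 are: {e, r^2}; {e, r^2s}; {e, r^3s}; {e, rs}; … (5 in all).
So G has 5 subgroups of order 2.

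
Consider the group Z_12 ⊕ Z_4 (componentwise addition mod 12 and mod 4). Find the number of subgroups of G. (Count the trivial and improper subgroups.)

|G| = 48, so by Lagrange every subgroup order divides 48. Divisors: 1, 2, 3, 4, 6, 8, 12, 16, 24, 48.
Subgroups by order — order 1: 1; order 2: 3; order 3: 1; order 4: 7; order 6: 3; order 8: 3; order 12: 7; order 16: 1; order 24: 3; order 48: 1.
Total: 1 + 3 + 1 + 7 + 3 + 3 + 7 + 1 + 3 + 1 = 30.

30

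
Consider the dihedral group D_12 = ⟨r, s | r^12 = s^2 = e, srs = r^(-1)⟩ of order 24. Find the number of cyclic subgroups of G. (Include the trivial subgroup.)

Each element a generates a cyclic subgroup ⟨a⟩; distinct elements may generate the same one (a cyclic group of order d has φ(d) generators).
Cyclic subgroups by order — order 1: 1; order 2: 13; order 3: 1; order 4: 1; order 6: 1; order 12: 1.
Total: 18.

18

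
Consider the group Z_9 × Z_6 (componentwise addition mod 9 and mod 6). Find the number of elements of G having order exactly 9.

18

An element (a,b) has order lcm(ord(a), ord(b)); count pairs with lcm equal to 9.
Enumerating gives 18 such elements.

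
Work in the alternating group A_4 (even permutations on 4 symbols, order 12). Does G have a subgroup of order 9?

No

9 does not divide |G| = 12, so by Lagrange no subgroup of order 9 exists.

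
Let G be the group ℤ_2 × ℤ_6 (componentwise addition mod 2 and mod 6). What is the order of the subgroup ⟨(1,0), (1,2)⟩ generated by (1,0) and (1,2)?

6

|⟨(1,0)⟩| = 2 and |⟨(1,2)⟩| = 6, so |H| is a multiple of lcm(2, 6) = 6 and divides |G| = 12.
Closing under the operation: H = {(0,0), (0,2), (0,4), (1,0), (1,2), (1,4)}, so |H| = 6.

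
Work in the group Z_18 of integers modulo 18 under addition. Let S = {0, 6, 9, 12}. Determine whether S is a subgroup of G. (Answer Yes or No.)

|S| = 4 does not divide |G| = 18, so by Lagrange S is not a subgroup.

No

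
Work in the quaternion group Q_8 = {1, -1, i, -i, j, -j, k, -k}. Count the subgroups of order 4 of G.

3

|G| = 8 and 4 | 8, so subgroups of order 4 are possible by Lagrange.
The subgroups of order 4 are: {1, -1, i, -i}; {1, -1, j, -j}; {1, -1, k, -k}.
So G has 3 subgroups of order 4.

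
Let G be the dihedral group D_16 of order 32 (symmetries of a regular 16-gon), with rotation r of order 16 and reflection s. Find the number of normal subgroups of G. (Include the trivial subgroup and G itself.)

8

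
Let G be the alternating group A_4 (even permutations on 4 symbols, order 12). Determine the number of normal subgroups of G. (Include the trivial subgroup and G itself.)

G has 10 subgroups. Checking conjugation-invariance by order — order 1: 1/1 normal; order 2: 0/3 normal; order 3: 0/4 normal; order 4: 1/1 normal; order 12: 1/1 normal.
Total normal subgroups: 3.

3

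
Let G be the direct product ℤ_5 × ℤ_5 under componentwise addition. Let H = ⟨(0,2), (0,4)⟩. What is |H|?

5

|⟨(0,2)⟩| = 5 and |⟨(0,4)⟩| = 5, so |H| is a multiple of lcm(5, 5) = 5 and divides |G| = 25.
Closing under the operation: H = {(0,0), (0,1), (0,2), (0,3), (0,4)}, so |H| = 5.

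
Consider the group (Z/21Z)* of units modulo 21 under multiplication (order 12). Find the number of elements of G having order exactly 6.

6

The elements of order 6 are: 2, 5, 10, 11, 17, 19.
That's 6.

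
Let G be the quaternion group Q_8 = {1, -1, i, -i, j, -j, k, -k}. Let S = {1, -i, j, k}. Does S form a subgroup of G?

No

j ∈ S but its inverse -j ∉ S, so S is not a subgroup.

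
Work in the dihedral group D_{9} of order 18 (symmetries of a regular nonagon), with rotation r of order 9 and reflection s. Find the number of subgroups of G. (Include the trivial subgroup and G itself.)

|G| = 18, so by Lagrange every subgroup order divides 18. Divisors: 1, 2, 3, 6, 9, 18.
Subgroups by order — order 1: 1; order 2: 9; order 3: 1; order 6: 3; order 9: 1; order 18: 1.
Total: 1 + 9 + 1 + 3 + 1 + 1 = 16.

16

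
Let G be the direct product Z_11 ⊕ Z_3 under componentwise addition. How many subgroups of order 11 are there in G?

1

|G| = 33 and 11 | 33, so subgroups of order 11 are possible by Lagrange.
The subgroups of order 11 are: {(0,0), (1,0), (2,0), (3,0), (4,0), (5,0), (6,0), (7,0), (8,0), (9,0), (10,0)}.
So G has 1 subgroup of order 11.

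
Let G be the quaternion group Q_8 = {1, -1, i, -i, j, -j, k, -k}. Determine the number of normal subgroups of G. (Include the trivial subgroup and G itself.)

G has 6 subgroups. Checking conjugation-invariance by order — order 1: 1/1 normal; order 2: 1/1 normal; order 4: 3/3 normal; order 8: 1/1 normal.
Total normal subgroups: 6.

6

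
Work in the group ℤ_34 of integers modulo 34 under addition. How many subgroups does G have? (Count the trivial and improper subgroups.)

4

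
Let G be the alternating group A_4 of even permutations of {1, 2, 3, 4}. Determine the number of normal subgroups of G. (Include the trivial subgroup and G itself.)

3

G has 10 subgroups. Checking conjugation-invariance by order — order 1: 1/1 normal; order 2: 0/3 normal; order 3: 0/4 normal; order 4: 1/1 normal; order 12: 1/1 normal.
Total normal subgroups: 3.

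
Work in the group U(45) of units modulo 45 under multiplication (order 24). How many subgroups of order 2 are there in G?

3

|G| = 24 and 2 | 24, so subgroups of order 2 are possible by Lagrange.
The subgroups of order 2 are: {1, 19}; {1, 26}; {1, 44}.
So G has 3 subgroups of order 2.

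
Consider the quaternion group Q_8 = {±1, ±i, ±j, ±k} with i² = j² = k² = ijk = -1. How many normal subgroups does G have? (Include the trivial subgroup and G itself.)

G has 6 subgroups. Checking conjugation-invariance by order — order 1: 1/1 normal; order 2: 1/1 normal; order 4: 3/3 normal; order 8: 1/1 normal.
Total normal subgroups: 6.

6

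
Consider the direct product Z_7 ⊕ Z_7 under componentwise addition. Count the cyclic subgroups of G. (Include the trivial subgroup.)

9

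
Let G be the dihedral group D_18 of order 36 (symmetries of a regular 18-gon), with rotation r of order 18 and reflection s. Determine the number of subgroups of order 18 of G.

3

|G| = 36 and 18 | 36, so subgroups of order 18 are possible by Lagrange.
The subgroups of order 18 are: {e, r, r^2, r^3, r^4, r^5, r^6, r^7, r^8, r^9, r^10, r^11, r^12, r^13, r^14, r^15, r^16, r^17}; {e, r^2, r^4, r^6, r^8, r^10, r^12, r^14, r^16, s, r^2s, r^4s, r^6s, r^8s, r^10s, r^12s, r^14s, r^16s}; {e, r^2, r^4, r^6, r^8, r^10, r^12, r^14, r^16, rs, r^3s, r^5s, r^7s, r^9s, r^11s, r^13s, r^15s, r^17s}.
So G has 3 subgroups of order 18.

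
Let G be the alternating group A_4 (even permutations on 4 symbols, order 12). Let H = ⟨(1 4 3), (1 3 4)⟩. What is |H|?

3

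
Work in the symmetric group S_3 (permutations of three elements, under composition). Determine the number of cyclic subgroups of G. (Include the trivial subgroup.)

Group the elements of G by the cyclic subgroup they generate; each cyclic subgroup of order d accounts for φ(d) elements.
Cyclic subgroups by order — order 1: 1; order 2: 3; order 3: 1.
Total: 5.

5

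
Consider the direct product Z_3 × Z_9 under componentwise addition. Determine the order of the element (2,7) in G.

The order of (2,7) in Z_3 × Z_9 is lcm(ord(2) in Z_3, ord(7) in Z_9).
ord(2) = 3 and ord(7) = 9, so |⟨(2,7)⟩| = lcm(3, 9) = 9.

9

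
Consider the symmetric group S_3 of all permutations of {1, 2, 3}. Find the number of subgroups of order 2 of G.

|G| = 6 and 2 | 6, so subgroups of order 2 are possible by Lagrange.
The subgroups of order 2 are: {e, (1 2)}; {e, (1 3)}; {e, (2 3)}.
So G has 3 subgroups of order 2.

3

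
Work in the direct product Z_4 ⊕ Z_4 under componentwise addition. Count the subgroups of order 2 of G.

3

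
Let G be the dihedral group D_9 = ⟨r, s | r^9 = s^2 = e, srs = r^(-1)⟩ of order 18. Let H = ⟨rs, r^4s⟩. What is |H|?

|⟨rs⟩| = 2 and |⟨r^4s⟩| = 2, so |H| is a multiple of lcm(2, 2) = 2 and divides |G| = 18.
Closing under the operation: H = {e, r^3, r^6, rs, r^4s, r^7s}, so |H| = 6.

6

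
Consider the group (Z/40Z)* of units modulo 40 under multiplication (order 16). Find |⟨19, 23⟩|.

|⟨19⟩| = 2 and |⟨23⟩| = 4, so |H| is a multiple of lcm(2, 4) = 4 and divides |G| = 16.
Closing under the operation: H = {1, 7, 9, 11, 13, 19, 23, 37}, so |H| = 8.

8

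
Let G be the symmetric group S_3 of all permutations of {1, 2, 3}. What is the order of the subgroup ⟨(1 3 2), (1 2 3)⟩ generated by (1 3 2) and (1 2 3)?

|⟨(1 3 2)⟩| = 3 and |⟨(1 2 3)⟩| = 3, so |H| is a multiple of lcm(3, 3) = 3 and divides |G| = 6.
Closing under the operation: H = {e, (1 2 3), (1 3 2)}, so |H| = 3.

3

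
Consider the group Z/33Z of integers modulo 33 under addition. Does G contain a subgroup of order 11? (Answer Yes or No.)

Yes

11 | 33. A subgroup of order 11 is {0, 3, 6, 9, 12, 15, 18, 21, 24, 27, 30}.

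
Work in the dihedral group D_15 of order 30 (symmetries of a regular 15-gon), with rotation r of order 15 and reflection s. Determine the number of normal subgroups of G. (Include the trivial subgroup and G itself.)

5

G has 28 subgroups. Checking conjugation-invariance by order — order 1: 1/1 normal; order 2: 0/15 normal; order 3: 1/1 normal; order 5: 1/1 normal; order 6: 0/5 normal; order 10: 0/3 normal; order 15: 1/1 normal; order 30: 1/1 normal.
Total normal subgroups: 5.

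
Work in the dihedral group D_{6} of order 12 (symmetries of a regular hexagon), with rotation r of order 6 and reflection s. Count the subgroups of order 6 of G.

|G| = 12 and 6 | 12, so subgroups of order 6 are possible by Lagrange.
The subgroups of order 6 are: {e, r, r^2, r^3, r^4, r^5}; {e, r^2, r^4, s, r^2s, r^4s}; {e, r^2, r^4, rs, r^3s, r^5s}.
So G has 3 subgroups of order 6.

3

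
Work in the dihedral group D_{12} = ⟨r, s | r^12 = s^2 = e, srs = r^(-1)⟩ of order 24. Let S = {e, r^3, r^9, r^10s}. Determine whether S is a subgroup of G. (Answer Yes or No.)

Closure fails: r^9 · r^9 = r^6 ∉ S. So S is not a subgroup.

No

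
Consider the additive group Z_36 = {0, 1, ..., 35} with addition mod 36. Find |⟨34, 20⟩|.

18

|⟨34⟩| = 18 and |⟨20⟩| = 9, so |H| is a multiple of lcm(18, 9) = 18 and divides |G| = 36.
Closing under the operation: H = {0, 2, 4, 6, 8, 10, 12, 14, 16, 18, 20, 22, 24, 26, 28, 30, 32, 34}, so |H| = 18.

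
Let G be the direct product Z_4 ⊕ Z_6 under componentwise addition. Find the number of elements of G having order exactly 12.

An element (a,b) has order lcm(ord(a), ord(b)); count pairs with lcm equal to 12.
Enumerating gives 8 such elements.

8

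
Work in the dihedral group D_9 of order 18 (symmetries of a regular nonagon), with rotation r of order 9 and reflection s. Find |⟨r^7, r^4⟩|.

9

|⟨r^7⟩| = 9 and |⟨r^4⟩| = 9, so |H| is a multiple of lcm(9, 9) = 9 and divides |G| = 18.
Closing under the operation: H = {e, r, r^2, r^3, r^4, r^5, r^6, r^7, r^8}, so |H| = 9.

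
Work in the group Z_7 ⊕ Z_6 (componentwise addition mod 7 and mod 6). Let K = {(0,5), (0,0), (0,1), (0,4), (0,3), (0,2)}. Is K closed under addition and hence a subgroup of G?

Yes

|K| = 6 divides |G| = 42, consistent with Lagrange.
K contains the identity, every element's inverse is in K, and K is closed under +: it is a subgroup.
In fact K = ⟨(0,1)⟩.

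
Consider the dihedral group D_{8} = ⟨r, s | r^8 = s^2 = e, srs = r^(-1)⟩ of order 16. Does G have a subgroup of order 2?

Yes

2 | 16. A subgroup of order 2 is {e, r^2s}.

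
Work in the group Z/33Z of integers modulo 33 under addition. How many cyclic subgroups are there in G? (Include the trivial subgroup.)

Each element a generates a cyclic subgroup ⟨a⟩; distinct elements may generate the same one (a cyclic group of order d has φ(d) generators).
Cyclic subgroups by order — order 1: 1; order 3: 1; order 11: 1; order 33: 1.
Total: 4.

4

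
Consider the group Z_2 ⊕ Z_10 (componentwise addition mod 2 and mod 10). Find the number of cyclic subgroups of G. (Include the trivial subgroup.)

A cyclic subgroup of order d is generated by each of its φ(d) elements of order d, so the cyclic subgroups of order d number (#elements of order d)/φ(d).
Cyclic subgroups by order — order 1: 1; order 2: 3; order 5: 1; order 10: 3.
Total: 8.

8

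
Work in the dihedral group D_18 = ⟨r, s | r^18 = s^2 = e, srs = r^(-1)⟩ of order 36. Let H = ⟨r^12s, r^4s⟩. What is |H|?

|⟨r^12s⟩| = 2 and |⟨r^4s⟩| = 2, so |H| is a multiple of lcm(2, 2) = 2 and divides |G| = 36.
Closing under the operation: H = {e, r^2, r^4, r^6, r^8, r^10, r^12, r^14, r^16, s, r^2s, r^4s, r^6s, r^8s, r^10s, r^12s, r^14s, r^16s}, so |H| = 18.

18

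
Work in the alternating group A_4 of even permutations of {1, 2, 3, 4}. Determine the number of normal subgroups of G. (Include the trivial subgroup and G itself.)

G has 10 subgroups. Checking conjugation-invariance by order — order 1: 1/1 normal; order 2: 0/3 normal; order 3: 0/4 normal; order 4: 1/1 normal; order 12: 1/1 normal.
Total normal subgroups: 3.

3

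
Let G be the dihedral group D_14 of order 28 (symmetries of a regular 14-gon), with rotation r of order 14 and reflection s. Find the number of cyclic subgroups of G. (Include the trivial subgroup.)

A cyclic subgroup of order d is generated by each of its φ(d) elements of order d, so the cyclic subgroups of order d number (#elements of order d)/φ(d).
Cyclic subgroups by order — order 1: 1; order 2: 15; order 7: 1; order 14: 1.
Total: 18.

18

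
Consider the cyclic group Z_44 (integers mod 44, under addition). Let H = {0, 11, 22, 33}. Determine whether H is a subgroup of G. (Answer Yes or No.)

Yes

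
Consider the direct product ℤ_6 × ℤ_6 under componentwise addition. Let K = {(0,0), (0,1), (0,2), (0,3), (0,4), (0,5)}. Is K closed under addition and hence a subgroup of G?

Yes

|K| = 6 divides |G| = 36, consistent with Lagrange.
K contains the identity, every element's inverse is in K, and K is closed under +: it is a subgroup.
In fact K = ⟨(0,1)⟩.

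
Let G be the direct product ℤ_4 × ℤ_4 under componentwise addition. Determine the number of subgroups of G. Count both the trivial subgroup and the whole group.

15

|G| = 16, so by Lagrange every subgroup order divides 16. Divisors: 1, 2, 4, 8, 16.
Subgroups by order — order 1: 1; order 2: 3; order 4: 7; order 8: 3; order 16: 1.
Total: 1 + 3 + 7 + 3 + 1 = 15.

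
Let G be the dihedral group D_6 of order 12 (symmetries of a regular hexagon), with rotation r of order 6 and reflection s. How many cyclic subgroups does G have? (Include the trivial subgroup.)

Each element a generates a cyclic subgroup ⟨a⟩; distinct elements may generate the same one (a cyclic group of order d has φ(d) generators).
Cyclic subgroups by order — order 1: 1; order 2: 7; order 3: 1; order 6: 1.
Total: 10.

10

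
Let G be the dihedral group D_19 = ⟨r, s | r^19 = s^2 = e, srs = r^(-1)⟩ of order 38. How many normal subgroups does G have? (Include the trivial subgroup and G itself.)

3

G has 22 subgroups. Checking conjugation-invariance by order — order 1: 1/1 normal; order 2: 0/19 normal; order 19: 1/1 normal; order 38: 1/1 normal.
Total normal subgroups: 3.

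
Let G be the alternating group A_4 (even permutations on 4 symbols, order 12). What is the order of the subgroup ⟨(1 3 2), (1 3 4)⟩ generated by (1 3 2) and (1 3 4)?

12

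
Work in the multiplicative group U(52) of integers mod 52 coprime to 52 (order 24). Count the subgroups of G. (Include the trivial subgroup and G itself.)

|G| = 24, so by Lagrange every subgroup order divides 24. Divisors: 1, 2, 3, 4, 6, 8, 12, 24.
Subgroups by order — order 1: 1; order 2: 3; order 3: 1; order 4: 3; order 6: 3; order 8: 1; order 12: 3; order 24: 1.
Total: 1 + 3 + 1 + 3 + 3 + 1 + 3 + 1 = 16.

16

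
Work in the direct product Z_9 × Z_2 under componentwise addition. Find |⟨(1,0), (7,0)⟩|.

|⟨(1,0)⟩| = 9 and |⟨(7,0)⟩| = 9, so |H| is a multiple of lcm(9, 9) = 9 and divides |G| = 18.
Closing under the operation: H = {(0,0), (1,0), (2,0), (3,0), (4,0), (5,0), (6,0), (7,0), (8,0)}, so |H| = 9.

9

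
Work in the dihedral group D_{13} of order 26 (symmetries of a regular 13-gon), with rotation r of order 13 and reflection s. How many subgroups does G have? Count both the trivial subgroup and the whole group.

|G| = 26, so by Lagrange every subgroup order divides 26. Divisors: 1, 2, 13, 26.
Subgroups by order — order 1: 1; order 2: 13; order 13: 1; order 26: 1.
Total: 1 + 13 + 1 + 1 = 16.

16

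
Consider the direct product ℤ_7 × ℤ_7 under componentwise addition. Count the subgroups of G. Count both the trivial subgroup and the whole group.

10

|G| = 49, so by Lagrange every subgroup order divides 49. Divisors: 1, 7, 49.
Subgroups by order — order 1: 1; order 7: 8; order 49: 1.
Total: 1 + 8 + 1 = 10.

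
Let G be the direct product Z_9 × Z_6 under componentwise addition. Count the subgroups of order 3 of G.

4

|G| = 54 and 3 | 54, so subgroups of order 3 are possible by Lagrange.
The subgroups of order 3 are: {(0,0), (0,2), (0,4)}; {(0,0), (3,0), (6,0)}; {(0,0), (3,2), (6,4)}; {(0,0), (3,4), (6,2)}.
So G has 4 subgroups of order 3.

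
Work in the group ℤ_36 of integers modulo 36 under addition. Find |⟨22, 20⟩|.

18

|⟨22⟩| = 18 and |⟨20⟩| = 9, so |H| is a multiple of lcm(18, 9) = 18 and divides |G| = 36.
Closing under the operation: H = {0, 2, 4, 6, 8, 10, 12, 14, 16, 18, 20, 22, 24, 26, 28, 30, 32, 34}, so |H| = 18.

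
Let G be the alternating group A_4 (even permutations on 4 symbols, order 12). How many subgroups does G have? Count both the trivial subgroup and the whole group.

|G| = 12, so by Lagrange every subgroup order divides 12. Divisors: 1, 2, 3, 4, 6, 12.
Subgroups by order — order 1: 1; order 2: 3; order 3: 4; order 4: 1; order 6: 0; order 12: 1.
Total: 1 + 3 + 4 + 1 + 0 + 1 = 10.

10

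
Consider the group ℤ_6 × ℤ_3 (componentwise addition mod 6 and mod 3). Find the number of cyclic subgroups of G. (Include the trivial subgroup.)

A cyclic subgroup of order d is generated by each of its φ(d) elements of order d, so the cyclic subgroups of order d number (#elements of order d)/φ(d).
Cyclic subgroups by order — order 1: 1; order 2: 1; order 3: 4; order 6: 4.
Total: 10.

10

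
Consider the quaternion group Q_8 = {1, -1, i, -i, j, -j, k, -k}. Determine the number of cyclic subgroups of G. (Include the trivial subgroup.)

5

Each element a generates a cyclic subgroup ⟨a⟩; distinct elements may generate the same one (a cyclic group of order d has φ(d) generators).
Cyclic subgroups by order — order 1: 1; order 2: 1; order 4: 3.
Total: 5.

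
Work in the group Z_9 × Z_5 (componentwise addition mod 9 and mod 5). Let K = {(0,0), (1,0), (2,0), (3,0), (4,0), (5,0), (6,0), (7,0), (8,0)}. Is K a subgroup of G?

Yes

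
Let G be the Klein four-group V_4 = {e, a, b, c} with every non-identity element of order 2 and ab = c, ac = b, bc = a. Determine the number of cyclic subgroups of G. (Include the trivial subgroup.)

Group the elements of G by the cyclic subgroup they generate; each cyclic subgroup of order d accounts for φ(d) elements.
Cyclic subgroups by order — order 1: 1; order 2: 3.
Total: 4.

4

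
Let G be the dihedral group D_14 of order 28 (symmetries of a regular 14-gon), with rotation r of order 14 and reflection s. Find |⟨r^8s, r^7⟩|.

4

|⟨r^8s⟩| = 2 and |⟨r^7⟩| = 2, so |H| is a multiple of lcm(2, 2) = 2 and divides |G| = 28.
Closing under the operation: H = {e, r^7, rs, r^8s}, so |H| = 4.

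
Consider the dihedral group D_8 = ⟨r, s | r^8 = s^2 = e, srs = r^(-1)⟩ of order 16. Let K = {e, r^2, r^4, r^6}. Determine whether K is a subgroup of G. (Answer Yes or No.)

Yes

|K| = 4 divides |G| = 16, consistent with Lagrange.
K contains the identity, every element's inverse is in K, and K is closed under ·: it is a subgroup.
In fact K = ⟨r^6⟩.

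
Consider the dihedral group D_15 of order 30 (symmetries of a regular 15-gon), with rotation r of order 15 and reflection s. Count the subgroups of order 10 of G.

|G| = 30 and 10 | 30, so subgroups of order 10 are possible by Lagrange.
The subgroups of order 10 are: {e, r^3, r^6, r^9, r^12, rs, r^4s, r^7s, r^10s, r^13s}; {e, r^3, r^6, r^9, r^12, r^2s, r^5s, r^8s, r^11s, r^14s}; {e, r^3, r^6, r^9, r^12, s, r^3s, r^6s, r^9s, r^12s}.
So G has 3 subgroups of order 10.

3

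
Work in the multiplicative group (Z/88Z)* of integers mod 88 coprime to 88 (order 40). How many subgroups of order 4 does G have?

|G| = 40 and 4 | 40, so subgroups of order 4 are possible by Lagrange.
The subgroups of order 4 are: {1, 21, 23, 43}; {1, 21, 45, 65}; {1, 21, 67, 87}; {1, 23, 45, 67}; … (7 in all).
So G has 7 subgroups of order 4.

7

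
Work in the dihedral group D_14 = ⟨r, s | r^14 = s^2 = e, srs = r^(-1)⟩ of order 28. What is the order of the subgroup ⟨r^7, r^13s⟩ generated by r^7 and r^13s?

|⟨r^7⟩| = 2 and |⟨r^13s⟩| = 2, so |H| is a multiple of lcm(2, 2) = 2 and divides |G| = 28.
Closing under the operation: H = {e, r^7, r^6s, r^13s}, so |H| = 4.

4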